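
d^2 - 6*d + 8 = (d - 4)*(d - 2)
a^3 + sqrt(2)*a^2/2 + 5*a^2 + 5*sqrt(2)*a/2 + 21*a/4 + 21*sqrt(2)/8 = (a + 3/2)*(a + 7/2)*(a + sqrt(2)/2)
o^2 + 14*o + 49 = (o + 7)^2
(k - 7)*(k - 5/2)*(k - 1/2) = k^3 - 10*k^2 + 89*k/4 - 35/4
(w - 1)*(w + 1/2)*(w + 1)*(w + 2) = w^4 + 5*w^3/2 - 5*w/2 - 1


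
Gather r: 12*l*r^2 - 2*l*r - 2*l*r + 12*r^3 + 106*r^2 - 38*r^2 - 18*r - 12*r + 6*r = 12*r^3 + r^2*(12*l + 68) + r*(-4*l - 24)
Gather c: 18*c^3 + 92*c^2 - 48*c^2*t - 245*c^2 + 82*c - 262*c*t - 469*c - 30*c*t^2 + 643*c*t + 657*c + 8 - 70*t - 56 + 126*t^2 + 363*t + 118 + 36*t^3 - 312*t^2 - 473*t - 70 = 18*c^3 + c^2*(-48*t - 153) + c*(-30*t^2 + 381*t + 270) + 36*t^3 - 186*t^2 - 180*t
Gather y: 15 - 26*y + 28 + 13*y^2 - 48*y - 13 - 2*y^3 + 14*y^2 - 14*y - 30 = -2*y^3 + 27*y^2 - 88*y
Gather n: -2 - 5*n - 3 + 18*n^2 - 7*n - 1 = 18*n^2 - 12*n - 6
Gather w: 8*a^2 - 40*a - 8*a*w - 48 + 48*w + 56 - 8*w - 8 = 8*a^2 - 40*a + w*(40 - 8*a)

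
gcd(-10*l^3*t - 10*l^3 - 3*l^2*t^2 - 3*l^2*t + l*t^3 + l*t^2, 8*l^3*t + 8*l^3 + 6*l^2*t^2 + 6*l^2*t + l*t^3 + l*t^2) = 2*l^2*t + 2*l^2 + l*t^2 + l*t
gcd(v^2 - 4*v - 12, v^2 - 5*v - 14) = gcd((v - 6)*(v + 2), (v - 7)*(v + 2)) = v + 2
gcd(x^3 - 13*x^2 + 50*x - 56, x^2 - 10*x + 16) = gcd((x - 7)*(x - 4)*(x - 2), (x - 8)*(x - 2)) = x - 2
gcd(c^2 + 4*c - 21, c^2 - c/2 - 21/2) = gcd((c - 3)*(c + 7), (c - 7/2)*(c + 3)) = 1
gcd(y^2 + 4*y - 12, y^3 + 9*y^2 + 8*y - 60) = y^2 + 4*y - 12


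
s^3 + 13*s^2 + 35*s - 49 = (s - 1)*(s + 7)^2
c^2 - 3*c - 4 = (c - 4)*(c + 1)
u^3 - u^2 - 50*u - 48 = (u - 8)*(u + 1)*(u + 6)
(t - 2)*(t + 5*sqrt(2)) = t^2 - 2*t + 5*sqrt(2)*t - 10*sqrt(2)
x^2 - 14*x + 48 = (x - 8)*(x - 6)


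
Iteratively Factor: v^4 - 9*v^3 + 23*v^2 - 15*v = (v - 3)*(v^3 - 6*v^2 + 5*v) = (v - 3)*(v - 1)*(v^2 - 5*v) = (v - 5)*(v - 3)*(v - 1)*(v)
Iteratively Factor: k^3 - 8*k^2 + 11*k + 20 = (k - 4)*(k^2 - 4*k - 5) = (k - 5)*(k - 4)*(k + 1)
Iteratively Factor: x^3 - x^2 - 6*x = (x)*(x^2 - x - 6) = x*(x - 3)*(x + 2)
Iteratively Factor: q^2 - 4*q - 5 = (q - 5)*(q + 1)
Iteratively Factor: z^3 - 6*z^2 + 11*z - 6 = (z - 2)*(z^2 - 4*z + 3) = (z - 2)*(z - 1)*(z - 3)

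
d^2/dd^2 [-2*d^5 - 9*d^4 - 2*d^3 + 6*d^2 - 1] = -40*d^3 - 108*d^2 - 12*d + 12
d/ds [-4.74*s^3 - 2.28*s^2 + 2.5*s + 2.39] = -14.22*s^2 - 4.56*s + 2.5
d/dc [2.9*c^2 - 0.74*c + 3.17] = 5.8*c - 0.74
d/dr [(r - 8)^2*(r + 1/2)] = (r - 8)*(3*r - 7)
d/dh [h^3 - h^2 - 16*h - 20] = 3*h^2 - 2*h - 16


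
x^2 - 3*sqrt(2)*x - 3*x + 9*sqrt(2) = (x - 3)*(x - 3*sqrt(2))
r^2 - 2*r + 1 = (r - 1)^2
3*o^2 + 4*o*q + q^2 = (o + q)*(3*o + q)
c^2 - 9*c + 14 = (c - 7)*(c - 2)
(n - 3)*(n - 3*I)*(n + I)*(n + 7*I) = n^4 - 3*n^3 + 5*I*n^3 + 17*n^2 - 15*I*n^2 - 51*n + 21*I*n - 63*I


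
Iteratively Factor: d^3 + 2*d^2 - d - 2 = (d + 2)*(d^2 - 1) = (d + 1)*(d + 2)*(d - 1)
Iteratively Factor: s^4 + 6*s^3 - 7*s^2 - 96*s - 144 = (s + 4)*(s^3 + 2*s^2 - 15*s - 36) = (s - 4)*(s + 4)*(s^2 + 6*s + 9) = (s - 4)*(s + 3)*(s + 4)*(s + 3)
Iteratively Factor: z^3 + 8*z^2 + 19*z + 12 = (z + 3)*(z^2 + 5*z + 4) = (z + 3)*(z + 4)*(z + 1)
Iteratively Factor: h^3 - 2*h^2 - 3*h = (h)*(h^2 - 2*h - 3) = h*(h - 3)*(h + 1)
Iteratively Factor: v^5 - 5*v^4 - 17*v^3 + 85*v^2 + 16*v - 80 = (v + 1)*(v^4 - 6*v^3 - 11*v^2 + 96*v - 80) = (v - 5)*(v + 1)*(v^3 - v^2 - 16*v + 16) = (v - 5)*(v - 1)*(v + 1)*(v^2 - 16) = (v - 5)*(v - 1)*(v + 1)*(v + 4)*(v - 4)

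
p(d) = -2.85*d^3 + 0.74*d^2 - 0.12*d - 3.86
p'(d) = -8.55*d^2 + 1.48*d - 0.12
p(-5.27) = 434.46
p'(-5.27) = -245.38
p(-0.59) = -2.95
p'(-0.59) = -3.97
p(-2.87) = 69.95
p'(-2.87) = -74.79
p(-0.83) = -1.62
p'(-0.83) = -7.24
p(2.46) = -42.10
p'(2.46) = -48.22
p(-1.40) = 5.58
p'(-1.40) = -18.95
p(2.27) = -33.66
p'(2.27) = -40.82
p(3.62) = -129.80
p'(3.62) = -106.81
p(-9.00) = 2134.81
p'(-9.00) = -705.99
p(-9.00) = 2134.81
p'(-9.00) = -705.99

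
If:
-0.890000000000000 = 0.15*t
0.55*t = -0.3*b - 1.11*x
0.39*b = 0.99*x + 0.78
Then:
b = 5.61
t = -5.93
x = 1.42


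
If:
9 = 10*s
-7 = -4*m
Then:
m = 7/4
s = 9/10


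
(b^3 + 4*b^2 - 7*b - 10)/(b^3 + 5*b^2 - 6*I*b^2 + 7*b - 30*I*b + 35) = (b^2 - b - 2)/(b^2 - 6*I*b + 7)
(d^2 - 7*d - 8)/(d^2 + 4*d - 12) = (d^2 - 7*d - 8)/(d^2 + 4*d - 12)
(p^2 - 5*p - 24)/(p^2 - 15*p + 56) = (p + 3)/(p - 7)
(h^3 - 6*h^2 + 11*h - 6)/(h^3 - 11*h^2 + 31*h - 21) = (h - 2)/(h - 7)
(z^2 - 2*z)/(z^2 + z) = (z - 2)/(z + 1)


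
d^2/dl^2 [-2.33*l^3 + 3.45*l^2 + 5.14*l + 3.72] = 6.9 - 13.98*l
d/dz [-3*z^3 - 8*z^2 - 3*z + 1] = -9*z^2 - 16*z - 3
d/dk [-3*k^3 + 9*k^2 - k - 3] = -9*k^2 + 18*k - 1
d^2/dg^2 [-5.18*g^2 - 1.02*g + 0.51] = -10.3600000000000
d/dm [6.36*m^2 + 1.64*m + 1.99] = 12.72*m + 1.64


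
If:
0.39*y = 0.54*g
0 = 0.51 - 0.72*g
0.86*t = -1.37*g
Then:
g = 0.71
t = -1.13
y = 0.98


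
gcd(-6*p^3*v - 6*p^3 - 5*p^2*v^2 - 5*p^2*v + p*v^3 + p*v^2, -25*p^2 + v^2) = 1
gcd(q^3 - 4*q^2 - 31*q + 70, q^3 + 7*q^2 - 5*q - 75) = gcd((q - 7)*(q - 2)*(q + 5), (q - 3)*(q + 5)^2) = q + 5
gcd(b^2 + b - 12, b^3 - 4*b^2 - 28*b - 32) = 1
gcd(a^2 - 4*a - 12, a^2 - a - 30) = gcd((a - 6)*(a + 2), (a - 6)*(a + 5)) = a - 6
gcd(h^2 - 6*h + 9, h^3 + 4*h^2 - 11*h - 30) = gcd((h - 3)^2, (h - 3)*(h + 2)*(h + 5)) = h - 3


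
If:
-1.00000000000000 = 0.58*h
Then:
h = -1.72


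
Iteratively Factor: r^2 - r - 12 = (r + 3)*(r - 4)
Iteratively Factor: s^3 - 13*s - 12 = (s + 1)*(s^2 - s - 12) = (s - 4)*(s + 1)*(s + 3)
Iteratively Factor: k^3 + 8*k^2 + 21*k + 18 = (k + 2)*(k^2 + 6*k + 9) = (k + 2)*(k + 3)*(k + 3)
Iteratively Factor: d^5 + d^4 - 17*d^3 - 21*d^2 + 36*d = (d - 4)*(d^4 + 5*d^3 + 3*d^2 - 9*d) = d*(d - 4)*(d^3 + 5*d^2 + 3*d - 9) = d*(d - 4)*(d + 3)*(d^2 + 2*d - 3) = d*(d - 4)*(d - 1)*(d + 3)*(d + 3)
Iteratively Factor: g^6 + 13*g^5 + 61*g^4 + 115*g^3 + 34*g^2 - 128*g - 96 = (g + 1)*(g^5 + 12*g^4 + 49*g^3 + 66*g^2 - 32*g - 96) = (g + 1)*(g + 2)*(g^4 + 10*g^3 + 29*g^2 + 8*g - 48) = (g - 1)*(g + 1)*(g + 2)*(g^3 + 11*g^2 + 40*g + 48) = (g - 1)*(g + 1)*(g + 2)*(g + 4)*(g^2 + 7*g + 12) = (g - 1)*(g + 1)*(g + 2)*(g + 4)^2*(g + 3)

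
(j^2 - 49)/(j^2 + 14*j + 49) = (j - 7)/(j + 7)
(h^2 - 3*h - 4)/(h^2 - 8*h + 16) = (h + 1)/(h - 4)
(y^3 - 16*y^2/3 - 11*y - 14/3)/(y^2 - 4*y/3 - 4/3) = (y^2 - 6*y - 7)/(y - 2)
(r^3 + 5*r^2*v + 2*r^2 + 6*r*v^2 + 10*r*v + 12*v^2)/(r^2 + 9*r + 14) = (r^2 + 5*r*v + 6*v^2)/(r + 7)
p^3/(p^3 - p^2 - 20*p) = p^2/(p^2 - p - 20)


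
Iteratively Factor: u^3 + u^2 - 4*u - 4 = (u + 2)*(u^2 - u - 2) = (u + 1)*(u + 2)*(u - 2)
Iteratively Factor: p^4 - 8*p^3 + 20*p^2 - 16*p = (p - 2)*(p^3 - 6*p^2 + 8*p) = (p - 2)^2*(p^2 - 4*p) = (p - 4)*(p - 2)^2*(p)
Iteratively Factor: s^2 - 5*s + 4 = (s - 4)*(s - 1)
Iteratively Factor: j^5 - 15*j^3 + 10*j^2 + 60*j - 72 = (j - 2)*(j^4 + 2*j^3 - 11*j^2 - 12*j + 36) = (j - 2)*(j + 3)*(j^3 - j^2 - 8*j + 12) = (j - 2)^2*(j + 3)*(j^2 + j - 6) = (j - 2)^3*(j + 3)*(j + 3)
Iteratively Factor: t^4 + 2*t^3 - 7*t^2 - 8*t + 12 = (t + 2)*(t^3 - 7*t + 6) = (t - 1)*(t + 2)*(t^2 + t - 6) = (t - 1)*(t + 2)*(t + 3)*(t - 2)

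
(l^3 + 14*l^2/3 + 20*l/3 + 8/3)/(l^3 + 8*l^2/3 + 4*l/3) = (l + 2)/l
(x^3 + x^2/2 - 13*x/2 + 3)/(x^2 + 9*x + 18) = (x^2 - 5*x/2 + 1)/(x + 6)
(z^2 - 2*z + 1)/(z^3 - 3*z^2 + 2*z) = (z - 1)/(z*(z - 2))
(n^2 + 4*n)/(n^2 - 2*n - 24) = n/(n - 6)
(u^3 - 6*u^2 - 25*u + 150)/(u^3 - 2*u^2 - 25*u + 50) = (u - 6)/(u - 2)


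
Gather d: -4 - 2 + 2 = -4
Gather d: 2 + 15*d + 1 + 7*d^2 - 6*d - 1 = 7*d^2 + 9*d + 2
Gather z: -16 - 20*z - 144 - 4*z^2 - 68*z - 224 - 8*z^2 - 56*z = -12*z^2 - 144*z - 384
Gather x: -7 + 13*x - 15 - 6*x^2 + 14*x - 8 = -6*x^2 + 27*x - 30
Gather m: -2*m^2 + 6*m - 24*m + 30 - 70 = -2*m^2 - 18*m - 40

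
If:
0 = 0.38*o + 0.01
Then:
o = -0.03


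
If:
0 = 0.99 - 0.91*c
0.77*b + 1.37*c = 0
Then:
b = -1.94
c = 1.09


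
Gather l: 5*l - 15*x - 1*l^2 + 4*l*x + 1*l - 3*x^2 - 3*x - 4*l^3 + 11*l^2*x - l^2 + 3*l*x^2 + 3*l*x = -4*l^3 + l^2*(11*x - 2) + l*(3*x^2 + 7*x + 6) - 3*x^2 - 18*x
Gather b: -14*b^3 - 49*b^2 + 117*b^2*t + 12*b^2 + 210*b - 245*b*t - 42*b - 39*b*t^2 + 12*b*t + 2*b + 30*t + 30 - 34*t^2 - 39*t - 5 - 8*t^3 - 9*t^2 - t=-14*b^3 + b^2*(117*t - 37) + b*(-39*t^2 - 233*t + 170) - 8*t^3 - 43*t^2 - 10*t + 25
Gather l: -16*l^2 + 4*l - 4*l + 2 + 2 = 4 - 16*l^2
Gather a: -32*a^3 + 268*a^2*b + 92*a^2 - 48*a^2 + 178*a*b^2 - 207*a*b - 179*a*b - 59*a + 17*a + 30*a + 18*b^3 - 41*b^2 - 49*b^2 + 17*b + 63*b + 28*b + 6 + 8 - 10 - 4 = -32*a^3 + a^2*(268*b + 44) + a*(178*b^2 - 386*b - 12) + 18*b^3 - 90*b^2 + 108*b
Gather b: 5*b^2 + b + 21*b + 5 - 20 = 5*b^2 + 22*b - 15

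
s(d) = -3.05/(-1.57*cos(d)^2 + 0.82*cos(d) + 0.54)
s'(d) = -3.05*(-3.14*sin(d)*cos(d) + 0.82*sin(d))/(-1.57*cos(d)^2 + 0.82*cos(d) + 0.54)^2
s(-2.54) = 2.54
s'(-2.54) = 4.06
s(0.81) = -8.50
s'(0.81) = 23.05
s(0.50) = -60.42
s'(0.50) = 1110.69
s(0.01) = 14.53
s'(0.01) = 1.61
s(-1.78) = -10.10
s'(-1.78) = 48.16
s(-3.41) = 1.78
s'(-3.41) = -1.06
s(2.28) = 4.62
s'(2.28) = -15.23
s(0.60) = -20.70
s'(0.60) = 140.57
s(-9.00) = 2.02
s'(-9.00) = 2.03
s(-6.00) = 25.40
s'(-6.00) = 129.71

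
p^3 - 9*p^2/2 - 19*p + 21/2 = (p - 7)*(p - 1/2)*(p + 3)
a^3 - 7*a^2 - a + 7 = (a - 7)*(a - 1)*(a + 1)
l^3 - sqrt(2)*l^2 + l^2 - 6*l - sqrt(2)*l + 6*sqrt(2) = (l - 2)*(l + 3)*(l - sqrt(2))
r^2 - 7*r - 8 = (r - 8)*(r + 1)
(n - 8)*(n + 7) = n^2 - n - 56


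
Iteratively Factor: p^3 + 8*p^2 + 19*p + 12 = (p + 4)*(p^2 + 4*p + 3) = (p + 1)*(p + 4)*(p + 3)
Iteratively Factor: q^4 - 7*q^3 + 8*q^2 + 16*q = (q + 1)*(q^3 - 8*q^2 + 16*q) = (q - 4)*(q + 1)*(q^2 - 4*q) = (q - 4)^2*(q + 1)*(q)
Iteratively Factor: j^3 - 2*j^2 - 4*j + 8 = (j - 2)*(j^2 - 4) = (j - 2)*(j + 2)*(j - 2)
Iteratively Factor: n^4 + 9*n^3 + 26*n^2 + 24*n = (n + 4)*(n^3 + 5*n^2 + 6*n) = (n + 2)*(n + 4)*(n^2 + 3*n) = n*(n + 2)*(n + 4)*(n + 3)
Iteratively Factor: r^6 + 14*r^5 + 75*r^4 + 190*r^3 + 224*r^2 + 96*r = (r + 4)*(r^5 + 10*r^4 + 35*r^3 + 50*r^2 + 24*r) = (r + 2)*(r + 4)*(r^4 + 8*r^3 + 19*r^2 + 12*r) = r*(r + 2)*(r + 4)*(r^3 + 8*r^2 + 19*r + 12) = r*(r + 1)*(r + 2)*(r + 4)*(r^2 + 7*r + 12) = r*(r + 1)*(r + 2)*(r + 3)*(r + 4)*(r + 4)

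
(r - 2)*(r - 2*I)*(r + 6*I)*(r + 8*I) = r^4 - 2*r^3 + 12*I*r^3 - 20*r^2 - 24*I*r^2 + 40*r + 96*I*r - 192*I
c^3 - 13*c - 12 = (c - 4)*(c + 1)*(c + 3)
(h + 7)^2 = h^2 + 14*h + 49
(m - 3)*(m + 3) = m^2 - 9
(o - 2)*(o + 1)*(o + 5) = o^3 + 4*o^2 - 7*o - 10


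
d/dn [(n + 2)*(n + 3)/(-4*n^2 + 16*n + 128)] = (9*n^2 + 76*n + 136)/(4*(n^4 - 8*n^3 - 48*n^2 + 256*n + 1024))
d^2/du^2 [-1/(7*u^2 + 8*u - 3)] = 2*(49*u^2 + 56*u - 4*(7*u + 4)^2 - 21)/(7*u^2 + 8*u - 3)^3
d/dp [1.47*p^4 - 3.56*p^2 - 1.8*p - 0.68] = 5.88*p^3 - 7.12*p - 1.8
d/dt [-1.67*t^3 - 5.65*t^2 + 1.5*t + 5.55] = -5.01*t^2 - 11.3*t + 1.5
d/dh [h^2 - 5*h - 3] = 2*h - 5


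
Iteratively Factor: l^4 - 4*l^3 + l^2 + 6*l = (l - 2)*(l^3 - 2*l^2 - 3*l) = (l - 3)*(l - 2)*(l^2 + l) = (l - 3)*(l - 2)*(l + 1)*(l)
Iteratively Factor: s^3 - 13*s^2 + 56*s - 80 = (s - 5)*(s^2 - 8*s + 16) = (s - 5)*(s - 4)*(s - 4)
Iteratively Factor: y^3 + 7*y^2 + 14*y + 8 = (y + 1)*(y^2 + 6*y + 8) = (y + 1)*(y + 2)*(y + 4)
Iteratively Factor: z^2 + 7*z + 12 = (z + 4)*(z + 3)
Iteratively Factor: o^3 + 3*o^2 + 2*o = (o + 2)*(o^2 + o) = (o + 1)*(o + 2)*(o)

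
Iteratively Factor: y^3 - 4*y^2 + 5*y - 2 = (y - 1)*(y^2 - 3*y + 2) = (y - 2)*(y - 1)*(y - 1)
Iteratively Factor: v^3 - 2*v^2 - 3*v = (v)*(v^2 - 2*v - 3) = v*(v + 1)*(v - 3)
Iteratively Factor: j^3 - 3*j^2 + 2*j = (j)*(j^2 - 3*j + 2) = j*(j - 1)*(j - 2)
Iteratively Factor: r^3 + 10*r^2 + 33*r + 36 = (r + 3)*(r^2 + 7*r + 12) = (r + 3)*(r + 4)*(r + 3)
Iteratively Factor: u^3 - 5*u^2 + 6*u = (u - 2)*(u^2 - 3*u) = (u - 3)*(u - 2)*(u)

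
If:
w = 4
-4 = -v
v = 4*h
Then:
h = 1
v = 4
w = 4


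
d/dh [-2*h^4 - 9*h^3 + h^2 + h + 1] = -8*h^3 - 27*h^2 + 2*h + 1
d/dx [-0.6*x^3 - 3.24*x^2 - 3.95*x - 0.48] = -1.8*x^2 - 6.48*x - 3.95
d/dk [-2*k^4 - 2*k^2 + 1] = -8*k^3 - 4*k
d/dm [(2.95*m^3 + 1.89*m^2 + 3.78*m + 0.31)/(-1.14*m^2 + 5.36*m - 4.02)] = (-3.363*m^4 + 31.624*m^3 - 21.1374*m^2 - 14.4888*m - 16.8572)/(1.2996*m^4 - 12.2208*m^3 + 37.8952*m^2 - 43.0944*m + 16.1604)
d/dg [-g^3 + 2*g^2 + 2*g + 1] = -3*g^2 + 4*g + 2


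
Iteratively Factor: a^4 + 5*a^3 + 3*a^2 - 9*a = (a + 3)*(a^3 + 2*a^2 - 3*a) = a*(a + 3)*(a^2 + 2*a - 3) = a*(a - 1)*(a + 3)*(a + 3)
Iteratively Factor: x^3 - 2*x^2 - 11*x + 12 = (x + 3)*(x^2 - 5*x + 4) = (x - 4)*(x + 3)*(x - 1)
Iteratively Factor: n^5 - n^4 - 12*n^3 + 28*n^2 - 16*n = (n - 2)*(n^4 + n^3 - 10*n^2 + 8*n) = n*(n - 2)*(n^3 + n^2 - 10*n + 8) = n*(n - 2)*(n + 4)*(n^2 - 3*n + 2) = n*(n - 2)*(n - 1)*(n + 4)*(n - 2)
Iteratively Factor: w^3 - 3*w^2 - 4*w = (w)*(w^2 - 3*w - 4) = w*(w - 4)*(w + 1)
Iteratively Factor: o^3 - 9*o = (o)*(o^2 - 9) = o*(o - 3)*(o + 3)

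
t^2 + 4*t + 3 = (t + 1)*(t + 3)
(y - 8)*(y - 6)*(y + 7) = y^3 - 7*y^2 - 50*y + 336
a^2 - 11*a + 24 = (a - 8)*(a - 3)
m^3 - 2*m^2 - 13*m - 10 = (m - 5)*(m + 1)*(m + 2)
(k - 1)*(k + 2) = k^2 + k - 2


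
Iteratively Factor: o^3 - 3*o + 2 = (o + 2)*(o^2 - 2*o + 1) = (o - 1)*(o + 2)*(o - 1)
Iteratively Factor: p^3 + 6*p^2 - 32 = (p - 2)*(p^2 + 8*p + 16) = (p - 2)*(p + 4)*(p + 4)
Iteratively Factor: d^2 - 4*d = (d)*(d - 4)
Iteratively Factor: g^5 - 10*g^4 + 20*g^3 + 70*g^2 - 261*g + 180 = (g - 3)*(g^4 - 7*g^3 - g^2 + 67*g - 60) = (g - 3)*(g - 1)*(g^3 - 6*g^2 - 7*g + 60) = (g - 4)*(g - 3)*(g - 1)*(g^2 - 2*g - 15) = (g - 5)*(g - 4)*(g - 3)*(g - 1)*(g + 3)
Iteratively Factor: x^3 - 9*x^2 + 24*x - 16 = (x - 1)*(x^2 - 8*x + 16) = (x - 4)*(x - 1)*(x - 4)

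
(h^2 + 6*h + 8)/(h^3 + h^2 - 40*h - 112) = (h + 2)/(h^2 - 3*h - 28)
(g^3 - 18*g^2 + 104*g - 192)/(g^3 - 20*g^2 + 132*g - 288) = (g - 4)/(g - 6)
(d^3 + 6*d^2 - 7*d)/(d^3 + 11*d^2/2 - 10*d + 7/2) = 2*d/(2*d - 1)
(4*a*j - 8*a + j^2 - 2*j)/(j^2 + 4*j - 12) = (4*a + j)/(j + 6)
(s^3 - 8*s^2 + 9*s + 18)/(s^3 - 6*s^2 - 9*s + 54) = (s + 1)/(s + 3)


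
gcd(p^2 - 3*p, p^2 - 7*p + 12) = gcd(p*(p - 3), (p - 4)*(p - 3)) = p - 3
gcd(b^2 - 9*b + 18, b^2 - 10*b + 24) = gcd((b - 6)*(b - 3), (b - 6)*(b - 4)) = b - 6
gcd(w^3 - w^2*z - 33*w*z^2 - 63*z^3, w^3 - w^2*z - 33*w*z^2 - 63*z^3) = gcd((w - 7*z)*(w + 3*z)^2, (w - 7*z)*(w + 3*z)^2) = -w^3 + w^2*z + 33*w*z^2 + 63*z^3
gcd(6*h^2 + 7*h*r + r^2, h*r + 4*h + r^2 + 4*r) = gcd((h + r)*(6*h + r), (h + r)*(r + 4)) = h + r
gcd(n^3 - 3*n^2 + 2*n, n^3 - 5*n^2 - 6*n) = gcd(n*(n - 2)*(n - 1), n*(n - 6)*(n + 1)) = n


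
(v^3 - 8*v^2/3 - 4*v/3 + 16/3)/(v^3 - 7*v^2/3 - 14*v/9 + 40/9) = 3*(v - 2)/(3*v - 5)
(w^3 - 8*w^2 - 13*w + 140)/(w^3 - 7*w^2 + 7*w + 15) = (w^2 - 3*w - 28)/(w^2 - 2*w - 3)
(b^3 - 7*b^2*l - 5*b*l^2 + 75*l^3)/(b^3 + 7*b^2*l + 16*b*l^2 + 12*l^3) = (b^2 - 10*b*l + 25*l^2)/(b^2 + 4*b*l + 4*l^2)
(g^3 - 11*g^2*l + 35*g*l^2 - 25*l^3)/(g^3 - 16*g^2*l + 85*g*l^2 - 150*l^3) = (g - l)/(g - 6*l)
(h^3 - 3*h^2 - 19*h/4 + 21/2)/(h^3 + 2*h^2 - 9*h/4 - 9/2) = (2*h - 7)/(2*h + 3)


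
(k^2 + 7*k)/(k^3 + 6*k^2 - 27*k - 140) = k/(k^2 - k - 20)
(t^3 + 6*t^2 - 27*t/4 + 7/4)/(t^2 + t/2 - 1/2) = (2*t^2 + 13*t - 7)/(2*(t + 1))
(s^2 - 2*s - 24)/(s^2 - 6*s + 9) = (s^2 - 2*s - 24)/(s^2 - 6*s + 9)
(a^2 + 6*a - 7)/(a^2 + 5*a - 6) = (a + 7)/(a + 6)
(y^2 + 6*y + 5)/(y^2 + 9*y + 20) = (y + 1)/(y + 4)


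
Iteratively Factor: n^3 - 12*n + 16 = (n - 2)*(n^2 + 2*n - 8) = (n - 2)^2*(n + 4)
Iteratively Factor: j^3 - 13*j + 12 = (j + 4)*(j^2 - 4*j + 3) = (j - 3)*(j + 4)*(j - 1)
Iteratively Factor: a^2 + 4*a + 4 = (a + 2)*(a + 2)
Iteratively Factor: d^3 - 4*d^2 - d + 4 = (d - 1)*(d^2 - 3*d - 4) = (d - 4)*(d - 1)*(d + 1)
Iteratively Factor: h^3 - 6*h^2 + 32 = (h - 4)*(h^2 - 2*h - 8) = (h - 4)^2*(h + 2)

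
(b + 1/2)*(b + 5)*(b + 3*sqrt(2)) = b^3 + 3*sqrt(2)*b^2 + 11*b^2/2 + 5*b/2 + 33*sqrt(2)*b/2 + 15*sqrt(2)/2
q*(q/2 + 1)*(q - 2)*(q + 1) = q^4/2 + q^3/2 - 2*q^2 - 2*q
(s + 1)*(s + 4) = s^2 + 5*s + 4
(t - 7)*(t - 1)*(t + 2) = t^3 - 6*t^2 - 9*t + 14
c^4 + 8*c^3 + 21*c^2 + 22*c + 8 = (c + 1)^2*(c + 2)*(c + 4)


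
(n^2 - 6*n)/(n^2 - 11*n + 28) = n*(n - 6)/(n^2 - 11*n + 28)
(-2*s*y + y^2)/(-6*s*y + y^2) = (2*s - y)/(6*s - y)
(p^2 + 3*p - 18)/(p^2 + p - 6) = (p^2 + 3*p - 18)/(p^2 + p - 6)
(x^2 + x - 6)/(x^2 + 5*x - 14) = (x + 3)/(x + 7)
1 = 1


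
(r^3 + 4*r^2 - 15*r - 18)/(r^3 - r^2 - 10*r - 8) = (r^2 + 3*r - 18)/(r^2 - 2*r - 8)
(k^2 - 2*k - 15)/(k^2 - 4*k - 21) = (k - 5)/(k - 7)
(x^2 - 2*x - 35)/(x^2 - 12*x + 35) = (x + 5)/(x - 5)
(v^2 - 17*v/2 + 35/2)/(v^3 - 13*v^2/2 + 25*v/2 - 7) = (v - 5)/(v^2 - 3*v + 2)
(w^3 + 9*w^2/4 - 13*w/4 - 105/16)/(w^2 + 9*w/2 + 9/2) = (8*w^2 + 6*w - 35)/(8*(w + 3))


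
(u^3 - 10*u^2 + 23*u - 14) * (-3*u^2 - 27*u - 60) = -3*u^5 + 3*u^4 + 141*u^3 + 21*u^2 - 1002*u + 840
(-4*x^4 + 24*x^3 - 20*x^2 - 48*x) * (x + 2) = -4*x^5 + 16*x^4 + 28*x^3 - 88*x^2 - 96*x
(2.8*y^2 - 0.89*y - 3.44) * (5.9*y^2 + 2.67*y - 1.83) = 16.52*y^4 + 2.225*y^3 - 27.7963*y^2 - 7.5561*y + 6.2952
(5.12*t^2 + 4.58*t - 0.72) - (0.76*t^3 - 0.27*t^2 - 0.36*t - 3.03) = -0.76*t^3 + 5.39*t^2 + 4.94*t + 2.31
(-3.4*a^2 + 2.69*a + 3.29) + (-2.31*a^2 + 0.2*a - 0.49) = -5.71*a^2 + 2.89*a + 2.8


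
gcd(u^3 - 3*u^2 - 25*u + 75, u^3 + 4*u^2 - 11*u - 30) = u^2 + 2*u - 15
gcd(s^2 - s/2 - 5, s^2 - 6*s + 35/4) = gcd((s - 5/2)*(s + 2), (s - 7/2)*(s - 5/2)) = s - 5/2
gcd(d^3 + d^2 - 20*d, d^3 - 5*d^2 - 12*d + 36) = 1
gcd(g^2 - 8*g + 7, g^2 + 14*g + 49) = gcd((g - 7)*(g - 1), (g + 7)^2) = 1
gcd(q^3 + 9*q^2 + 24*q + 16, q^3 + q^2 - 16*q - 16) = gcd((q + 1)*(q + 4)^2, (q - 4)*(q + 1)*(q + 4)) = q^2 + 5*q + 4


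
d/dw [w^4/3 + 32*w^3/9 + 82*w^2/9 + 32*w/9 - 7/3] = 4*w^3/3 + 32*w^2/3 + 164*w/9 + 32/9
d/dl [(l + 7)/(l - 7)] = -14/(l - 7)^2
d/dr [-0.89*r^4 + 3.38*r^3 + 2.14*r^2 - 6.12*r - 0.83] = -3.56*r^3 + 10.14*r^2 + 4.28*r - 6.12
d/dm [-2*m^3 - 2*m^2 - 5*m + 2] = -6*m^2 - 4*m - 5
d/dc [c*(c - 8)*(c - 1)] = 3*c^2 - 18*c + 8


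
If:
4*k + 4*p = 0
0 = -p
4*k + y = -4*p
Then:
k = 0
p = 0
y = 0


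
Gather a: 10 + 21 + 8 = 39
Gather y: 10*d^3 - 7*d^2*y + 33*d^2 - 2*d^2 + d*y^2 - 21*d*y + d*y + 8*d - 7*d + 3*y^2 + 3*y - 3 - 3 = 10*d^3 + 31*d^2 + d + y^2*(d + 3) + y*(-7*d^2 - 20*d + 3) - 6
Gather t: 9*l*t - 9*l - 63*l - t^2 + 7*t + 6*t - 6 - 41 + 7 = -72*l - t^2 + t*(9*l + 13) - 40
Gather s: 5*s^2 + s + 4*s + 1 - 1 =5*s^2 + 5*s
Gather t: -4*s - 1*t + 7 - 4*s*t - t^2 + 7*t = -4*s - t^2 + t*(6 - 4*s) + 7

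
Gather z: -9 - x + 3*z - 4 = -x + 3*z - 13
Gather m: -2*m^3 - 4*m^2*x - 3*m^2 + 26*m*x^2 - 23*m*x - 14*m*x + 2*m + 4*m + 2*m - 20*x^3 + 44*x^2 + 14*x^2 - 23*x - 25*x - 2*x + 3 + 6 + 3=-2*m^3 + m^2*(-4*x - 3) + m*(26*x^2 - 37*x + 8) - 20*x^3 + 58*x^2 - 50*x + 12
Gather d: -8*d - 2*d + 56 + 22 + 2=80 - 10*d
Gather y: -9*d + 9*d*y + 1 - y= -9*d + y*(9*d - 1) + 1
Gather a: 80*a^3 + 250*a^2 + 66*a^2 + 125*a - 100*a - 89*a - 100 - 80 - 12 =80*a^3 + 316*a^2 - 64*a - 192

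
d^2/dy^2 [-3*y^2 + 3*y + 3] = -6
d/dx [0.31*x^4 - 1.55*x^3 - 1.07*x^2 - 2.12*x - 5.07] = 1.24*x^3 - 4.65*x^2 - 2.14*x - 2.12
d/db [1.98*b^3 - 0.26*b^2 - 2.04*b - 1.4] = 5.94*b^2 - 0.52*b - 2.04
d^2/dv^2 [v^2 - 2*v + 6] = 2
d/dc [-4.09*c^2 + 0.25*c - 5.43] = 0.25 - 8.18*c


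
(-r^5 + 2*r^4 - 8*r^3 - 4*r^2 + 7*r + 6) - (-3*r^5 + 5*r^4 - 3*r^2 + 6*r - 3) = 2*r^5 - 3*r^4 - 8*r^3 - r^2 + r + 9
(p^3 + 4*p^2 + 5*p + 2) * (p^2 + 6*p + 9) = p^5 + 10*p^4 + 38*p^3 + 68*p^2 + 57*p + 18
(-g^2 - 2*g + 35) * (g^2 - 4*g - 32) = -g^4 + 2*g^3 + 75*g^2 - 76*g - 1120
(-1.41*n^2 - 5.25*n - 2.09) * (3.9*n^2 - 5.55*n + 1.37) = -5.499*n^4 - 12.6495*n^3 + 19.0548*n^2 + 4.407*n - 2.8633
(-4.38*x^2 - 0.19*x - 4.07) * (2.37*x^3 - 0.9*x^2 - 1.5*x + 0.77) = -10.3806*x^5 + 3.4917*x^4 - 2.9049*x^3 + 0.575400000000001*x^2 + 5.9587*x - 3.1339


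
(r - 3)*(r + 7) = r^2 + 4*r - 21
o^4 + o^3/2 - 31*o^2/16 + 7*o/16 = o*(o - 1)*(o - 1/4)*(o + 7/4)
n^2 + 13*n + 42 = (n + 6)*(n + 7)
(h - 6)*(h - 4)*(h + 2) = h^3 - 8*h^2 + 4*h + 48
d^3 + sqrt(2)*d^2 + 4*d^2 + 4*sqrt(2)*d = d*(d + 4)*(d + sqrt(2))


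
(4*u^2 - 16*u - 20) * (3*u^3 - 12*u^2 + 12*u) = 12*u^5 - 96*u^4 + 180*u^3 + 48*u^2 - 240*u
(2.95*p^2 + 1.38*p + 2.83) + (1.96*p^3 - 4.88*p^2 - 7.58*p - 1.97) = 1.96*p^3 - 1.93*p^2 - 6.2*p + 0.86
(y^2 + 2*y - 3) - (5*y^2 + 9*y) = -4*y^2 - 7*y - 3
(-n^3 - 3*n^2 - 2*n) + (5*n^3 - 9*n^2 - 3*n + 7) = 4*n^3 - 12*n^2 - 5*n + 7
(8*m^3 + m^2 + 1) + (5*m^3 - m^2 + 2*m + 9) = 13*m^3 + 2*m + 10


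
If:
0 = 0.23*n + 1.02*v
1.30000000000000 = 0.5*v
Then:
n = -11.53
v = 2.60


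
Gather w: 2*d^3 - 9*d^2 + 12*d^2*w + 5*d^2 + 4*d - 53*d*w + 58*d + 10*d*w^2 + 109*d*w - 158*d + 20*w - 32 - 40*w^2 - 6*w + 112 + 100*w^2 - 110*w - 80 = 2*d^3 - 4*d^2 - 96*d + w^2*(10*d + 60) + w*(12*d^2 + 56*d - 96)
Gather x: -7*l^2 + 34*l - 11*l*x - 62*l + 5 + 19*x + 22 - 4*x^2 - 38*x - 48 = -7*l^2 - 28*l - 4*x^2 + x*(-11*l - 19) - 21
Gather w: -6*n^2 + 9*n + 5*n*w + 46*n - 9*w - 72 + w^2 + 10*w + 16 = -6*n^2 + 55*n + w^2 + w*(5*n + 1) - 56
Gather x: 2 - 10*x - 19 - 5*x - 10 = -15*x - 27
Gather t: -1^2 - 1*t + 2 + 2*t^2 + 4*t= 2*t^2 + 3*t + 1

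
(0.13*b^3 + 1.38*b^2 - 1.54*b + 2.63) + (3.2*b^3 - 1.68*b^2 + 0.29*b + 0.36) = 3.33*b^3 - 0.3*b^2 - 1.25*b + 2.99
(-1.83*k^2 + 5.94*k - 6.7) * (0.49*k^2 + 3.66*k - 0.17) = -0.8967*k^4 - 3.7872*k^3 + 18.7685*k^2 - 25.5318*k + 1.139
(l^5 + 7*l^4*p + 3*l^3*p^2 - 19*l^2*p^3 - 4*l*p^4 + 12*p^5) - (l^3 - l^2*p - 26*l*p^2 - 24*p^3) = l^5 + 7*l^4*p + 3*l^3*p^2 - l^3 - 19*l^2*p^3 + l^2*p - 4*l*p^4 + 26*l*p^2 + 12*p^5 + 24*p^3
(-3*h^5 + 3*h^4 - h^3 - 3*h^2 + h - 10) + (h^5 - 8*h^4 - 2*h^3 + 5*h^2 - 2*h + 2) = -2*h^5 - 5*h^4 - 3*h^3 + 2*h^2 - h - 8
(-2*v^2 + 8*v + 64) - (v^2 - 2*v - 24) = -3*v^2 + 10*v + 88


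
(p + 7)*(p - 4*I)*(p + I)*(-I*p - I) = -I*p^4 - 3*p^3 - 8*I*p^3 - 24*p^2 - 11*I*p^2 - 21*p - 32*I*p - 28*I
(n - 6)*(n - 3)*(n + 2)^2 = n^4 - 5*n^3 - 14*n^2 + 36*n + 72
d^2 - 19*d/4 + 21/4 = (d - 3)*(d - 7/4)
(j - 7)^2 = j^2 - 14*j + 49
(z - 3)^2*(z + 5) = z^3 - z^2 - 21*z + 45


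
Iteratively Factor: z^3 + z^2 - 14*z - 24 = (z + 3)*(z^2 - 2*z - 8) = (z + 2)*(z + 3)*(z - 4)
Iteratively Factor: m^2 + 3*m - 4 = (m + 4)*(m - 1)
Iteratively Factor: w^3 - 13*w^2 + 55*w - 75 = (w - 5)*(w^2 - 8*w + 15) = (w - 5)*(w - 3)*(w - 5)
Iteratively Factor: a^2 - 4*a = (a - 4)*(a)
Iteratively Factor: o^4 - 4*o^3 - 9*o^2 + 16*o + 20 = (o + 1)*(o^3 - 5*o^2 - 4*o + 20) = (o + 1)*(o + 2)*(o^2 - 7*o + 10) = (o - 2)*(o + 1)*(o + 2)*(o - 5)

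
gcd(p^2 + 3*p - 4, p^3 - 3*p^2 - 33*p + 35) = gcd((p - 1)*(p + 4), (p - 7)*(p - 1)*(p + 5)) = p - 1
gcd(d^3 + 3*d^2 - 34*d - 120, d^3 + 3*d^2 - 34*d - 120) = d^3 + 3*d^2 - 34*d - 120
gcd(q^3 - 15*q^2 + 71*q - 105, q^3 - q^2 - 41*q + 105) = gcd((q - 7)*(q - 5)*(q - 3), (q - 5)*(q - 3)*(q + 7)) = q^2 - 8*q + 15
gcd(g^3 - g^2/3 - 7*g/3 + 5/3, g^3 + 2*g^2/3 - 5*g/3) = g^2 + 2*g/3 - 5/3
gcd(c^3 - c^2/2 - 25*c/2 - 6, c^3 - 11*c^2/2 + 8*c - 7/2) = 1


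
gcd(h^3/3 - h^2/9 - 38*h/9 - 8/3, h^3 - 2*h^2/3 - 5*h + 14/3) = 1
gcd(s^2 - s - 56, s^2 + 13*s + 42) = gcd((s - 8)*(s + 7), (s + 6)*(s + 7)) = s + 7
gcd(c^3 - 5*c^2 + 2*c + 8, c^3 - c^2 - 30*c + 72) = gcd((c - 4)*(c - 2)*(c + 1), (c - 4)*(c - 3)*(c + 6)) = c - 4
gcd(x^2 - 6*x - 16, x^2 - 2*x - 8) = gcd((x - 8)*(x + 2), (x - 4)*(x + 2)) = x + 2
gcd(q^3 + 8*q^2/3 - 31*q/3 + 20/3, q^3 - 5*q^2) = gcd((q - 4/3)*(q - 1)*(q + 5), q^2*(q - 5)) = 1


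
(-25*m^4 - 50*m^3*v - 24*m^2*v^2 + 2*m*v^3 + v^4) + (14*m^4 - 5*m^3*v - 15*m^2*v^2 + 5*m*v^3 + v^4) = -11*m^4 - 55*m^3*v - 39*m^2*v^2 + 7*m*v^3 + 2*v^4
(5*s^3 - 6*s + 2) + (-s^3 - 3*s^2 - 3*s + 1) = 4*s^3 - 3*s^2 - 9*s + 3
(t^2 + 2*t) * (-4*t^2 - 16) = -4*t^4 - 8*t^3 - 16*t^2 - 32*t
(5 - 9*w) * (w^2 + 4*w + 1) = -9*w^3 - 31*w^2 + 11*w + 5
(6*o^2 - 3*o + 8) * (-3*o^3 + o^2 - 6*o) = -18*o^5 + 15*o^4 - 63*o^3 + 26*o^2 - 48*o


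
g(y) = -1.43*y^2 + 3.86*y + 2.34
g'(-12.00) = 38.18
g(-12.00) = -249.90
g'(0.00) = 3.86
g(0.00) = 2.34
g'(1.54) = -0.54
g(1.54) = 4.89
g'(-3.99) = 15.27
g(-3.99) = -35.83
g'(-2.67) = 11.50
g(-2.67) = -18.16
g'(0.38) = 2.77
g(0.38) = 3.60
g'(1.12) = 0.66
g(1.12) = 4.87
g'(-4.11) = 15.61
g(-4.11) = -37.68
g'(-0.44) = 5.12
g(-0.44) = 0.36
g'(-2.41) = 10.75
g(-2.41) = -15.27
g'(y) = 3.86 - 2.86*y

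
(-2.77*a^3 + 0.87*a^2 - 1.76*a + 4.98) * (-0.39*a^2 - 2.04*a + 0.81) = 1.0803*a^5 + 5.3115*a^4 - 3.3321*a^3 + 2.3529*a^2 - 11.5848*a + 4.0338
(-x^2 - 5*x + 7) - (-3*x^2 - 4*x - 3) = 2*x^2 - x + 10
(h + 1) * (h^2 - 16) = h^3 + h^2 - 16*h - 16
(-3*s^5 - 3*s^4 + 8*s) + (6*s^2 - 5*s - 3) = -3*s^5 - 3*s^4 + 6*s^2 + 3*s - 3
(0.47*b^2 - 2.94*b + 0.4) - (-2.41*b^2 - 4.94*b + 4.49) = 2.88*b^2 + 2.0*b - 4.09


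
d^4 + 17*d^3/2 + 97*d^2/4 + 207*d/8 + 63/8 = (d + 1/2)*(d + 3/2)*(d + 3)*(d + 7/2)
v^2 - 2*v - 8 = (v - 4)*(v + 2)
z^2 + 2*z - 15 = (z - 3)*(z + 5)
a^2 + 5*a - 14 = (a - 2)*(a + 7)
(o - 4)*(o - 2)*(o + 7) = o^3 + o^2 - 34*o + 56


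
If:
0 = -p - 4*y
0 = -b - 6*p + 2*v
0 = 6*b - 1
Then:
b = 1/6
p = -4*y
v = 1/12 - 12*y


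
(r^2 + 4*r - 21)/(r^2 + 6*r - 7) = (r - 3)/(r - 1)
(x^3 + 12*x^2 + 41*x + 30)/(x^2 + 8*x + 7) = (x^2 + 11*x + 30)/(x + 7)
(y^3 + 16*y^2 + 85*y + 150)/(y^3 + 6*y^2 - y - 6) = (y^2 + 10*y + 25)/(y^2 - 1)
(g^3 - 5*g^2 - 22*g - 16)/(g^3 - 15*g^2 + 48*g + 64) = (g + 2)/(g - 8)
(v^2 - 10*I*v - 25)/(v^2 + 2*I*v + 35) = (v - 5*I)/(v + 7*I)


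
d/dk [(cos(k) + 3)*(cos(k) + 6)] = -(2*cos(k) + 9)*sin(k)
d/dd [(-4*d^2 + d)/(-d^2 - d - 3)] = (5*d^2 + 24*d - 3)/(d^4 + 2*d^3 + 7*d^2 + 6*d + 9)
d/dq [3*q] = 3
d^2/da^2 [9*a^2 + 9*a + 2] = 18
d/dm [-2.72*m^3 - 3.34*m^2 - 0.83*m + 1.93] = -8.16*m^2 - 6.68*m - 0.83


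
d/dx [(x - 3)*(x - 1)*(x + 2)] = 3*x^2 - 4*x - 5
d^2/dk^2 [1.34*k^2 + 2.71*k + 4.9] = 2.68000000000000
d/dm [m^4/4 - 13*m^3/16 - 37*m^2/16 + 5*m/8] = m^3 - 39*m^2/16 - 37*m/8 + 5/8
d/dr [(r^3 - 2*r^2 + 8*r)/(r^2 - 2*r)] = (r^2 - 4*r - 4)/(r^2 - 4*r + 4)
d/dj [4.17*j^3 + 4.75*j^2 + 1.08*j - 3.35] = 12.51*j^2 + 9.5*j + 1.08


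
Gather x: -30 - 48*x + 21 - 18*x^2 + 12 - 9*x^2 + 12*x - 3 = -27*x^2 - 36*x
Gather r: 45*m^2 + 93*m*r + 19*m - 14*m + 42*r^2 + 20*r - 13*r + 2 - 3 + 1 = 45*m^2 + 5*m + 42*r^2 + r*(93*m + 7)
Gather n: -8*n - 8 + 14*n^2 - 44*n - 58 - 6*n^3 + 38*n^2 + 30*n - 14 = -6*n^3 + 52*n^2 - 22*n - 80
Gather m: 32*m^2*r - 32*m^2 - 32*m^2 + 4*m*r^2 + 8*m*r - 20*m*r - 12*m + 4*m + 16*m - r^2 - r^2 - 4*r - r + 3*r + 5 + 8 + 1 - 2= m^2*(32*r - 64) + m*(4*r^2 - 12*r + 8) - 2*r^2 - 2*r + 12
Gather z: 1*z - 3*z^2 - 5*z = -3*z^2 - 4*z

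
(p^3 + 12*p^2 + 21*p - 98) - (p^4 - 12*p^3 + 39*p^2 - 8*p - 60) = -p^4 + 13*p^3 - 27*p^2 + 29*p - 38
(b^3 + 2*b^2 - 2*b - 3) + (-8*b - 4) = b^3 + 2*b^2 - 10*b - 7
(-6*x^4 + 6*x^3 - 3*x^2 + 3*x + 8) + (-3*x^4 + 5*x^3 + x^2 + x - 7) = -9*x^4 + 11*x^3 - 2*x^2 + 4*x + 1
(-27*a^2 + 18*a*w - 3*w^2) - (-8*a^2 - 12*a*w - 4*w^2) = -19*a^2 + 30*a*w + w^2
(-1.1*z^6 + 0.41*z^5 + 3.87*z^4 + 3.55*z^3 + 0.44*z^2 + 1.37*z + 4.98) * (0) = 0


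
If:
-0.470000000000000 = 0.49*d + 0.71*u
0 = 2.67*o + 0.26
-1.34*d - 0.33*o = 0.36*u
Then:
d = 0.25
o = -0.10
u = -0.83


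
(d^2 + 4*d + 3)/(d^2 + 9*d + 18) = (d + 1)/(d + 6)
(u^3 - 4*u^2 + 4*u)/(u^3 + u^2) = (u^2 - 4*u + 4)/(u*(u + 1))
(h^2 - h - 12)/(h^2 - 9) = (h - 4)/(h - 3)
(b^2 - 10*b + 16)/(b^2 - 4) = (b - 8)/(b + 2)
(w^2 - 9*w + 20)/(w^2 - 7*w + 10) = (w - 4)/(w - 2)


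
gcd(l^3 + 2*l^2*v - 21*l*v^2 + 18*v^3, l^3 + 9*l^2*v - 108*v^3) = -l^2 - 3*l*v + 18*v^2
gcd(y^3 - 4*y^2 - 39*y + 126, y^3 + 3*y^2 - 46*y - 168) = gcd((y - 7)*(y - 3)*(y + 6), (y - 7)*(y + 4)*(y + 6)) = y^2 - y - 42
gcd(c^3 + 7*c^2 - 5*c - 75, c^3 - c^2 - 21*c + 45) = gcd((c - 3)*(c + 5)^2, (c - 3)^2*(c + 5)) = c^2 + 2*c - 15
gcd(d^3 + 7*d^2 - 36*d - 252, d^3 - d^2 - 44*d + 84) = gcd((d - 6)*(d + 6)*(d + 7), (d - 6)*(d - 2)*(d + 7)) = d^2 + d - 42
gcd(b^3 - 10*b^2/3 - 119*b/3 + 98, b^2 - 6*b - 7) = b - 7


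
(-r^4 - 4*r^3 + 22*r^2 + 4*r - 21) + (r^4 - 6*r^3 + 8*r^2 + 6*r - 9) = -10*r^3 + 30*r^2 + 10*r - 30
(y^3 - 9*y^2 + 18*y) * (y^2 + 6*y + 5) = y^5 - 3*y^4 - 31*y^3 + 63*y^2 + 90*y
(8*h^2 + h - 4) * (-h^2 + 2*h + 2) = -8*h^4 + 15*h^3 + 22*h^2 - 6*h - 8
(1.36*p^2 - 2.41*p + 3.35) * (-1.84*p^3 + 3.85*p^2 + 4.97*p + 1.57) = -2.5024*p^5 + 9.6704*p^4 - 8.6833*p^3 + 3.055*p^2 + 12.8658*p + 5.2595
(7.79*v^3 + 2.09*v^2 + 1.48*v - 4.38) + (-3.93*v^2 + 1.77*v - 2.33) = 7.79*v^3 - 1.84*v^2 + 3.25*v - 6.71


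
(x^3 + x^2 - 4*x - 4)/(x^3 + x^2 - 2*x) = (x^2 - x - 2)/(x*(x - 1))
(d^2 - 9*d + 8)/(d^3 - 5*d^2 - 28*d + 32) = 1/(d + 4)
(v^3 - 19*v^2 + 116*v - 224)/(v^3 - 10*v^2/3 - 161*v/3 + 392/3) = 3*(v^2 - 11*v + 28)/(3*v^2 + 14*v - 49)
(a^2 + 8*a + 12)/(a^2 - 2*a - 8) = (a + 6)/(a - 4)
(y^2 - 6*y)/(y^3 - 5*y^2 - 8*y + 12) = y/(y^2 + y - 2)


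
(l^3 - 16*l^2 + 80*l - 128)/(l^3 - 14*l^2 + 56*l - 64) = (l - 4)/(l - 2)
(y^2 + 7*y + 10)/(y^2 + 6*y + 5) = (y + 2)/(y + 1)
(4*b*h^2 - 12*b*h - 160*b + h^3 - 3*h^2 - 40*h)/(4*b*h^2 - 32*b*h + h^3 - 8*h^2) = (h + 5)/h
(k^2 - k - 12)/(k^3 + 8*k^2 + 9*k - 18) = (k - 4)/(k^2 + 5*k - 6)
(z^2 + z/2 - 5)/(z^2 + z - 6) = (z + 5/2)/(z + 3)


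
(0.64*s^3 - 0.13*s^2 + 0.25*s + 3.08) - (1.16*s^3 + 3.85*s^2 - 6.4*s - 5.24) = -0.52*s^3 - 3.98*s^2 + 6.65*s + 8.32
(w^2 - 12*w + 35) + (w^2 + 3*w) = 2*w^2 - 9*w + 35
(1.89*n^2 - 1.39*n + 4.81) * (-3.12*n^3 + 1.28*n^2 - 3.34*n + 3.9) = -5.8968*n^5 + 6.756*n^4 - 23.099*n^3 + 18.1704*n^2 - 21.4864*n + 18.759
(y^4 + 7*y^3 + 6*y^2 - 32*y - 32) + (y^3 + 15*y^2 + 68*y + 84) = y^4 + 8*y^3 + 21*y^2 + 36*y + 52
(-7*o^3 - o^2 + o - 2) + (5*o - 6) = -7*o^3 - o^2 + 6*o - 8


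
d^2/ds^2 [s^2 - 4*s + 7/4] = 2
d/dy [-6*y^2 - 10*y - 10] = -12*y - 10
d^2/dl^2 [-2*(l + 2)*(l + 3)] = -4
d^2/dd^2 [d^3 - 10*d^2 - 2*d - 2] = 6*d - 20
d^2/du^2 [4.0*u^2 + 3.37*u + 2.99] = 8.00000000000000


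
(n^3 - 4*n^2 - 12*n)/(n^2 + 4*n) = (n^2 - 4*n - 12)/(n + 4)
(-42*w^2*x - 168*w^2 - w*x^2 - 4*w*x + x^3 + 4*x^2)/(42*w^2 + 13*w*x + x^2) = (-7*w*x - 28*w + x^2 + 4*x)/(7*w + x)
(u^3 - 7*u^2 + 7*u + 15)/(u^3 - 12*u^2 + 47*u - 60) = (u + 1)/(u - 4)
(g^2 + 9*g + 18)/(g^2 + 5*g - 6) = (g + 3)/(g - 1)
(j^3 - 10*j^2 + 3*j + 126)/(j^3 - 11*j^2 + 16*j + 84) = (j + 3)/(j + 2)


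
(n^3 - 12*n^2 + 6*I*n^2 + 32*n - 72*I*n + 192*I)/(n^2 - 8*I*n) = (n^3 + 6*n^2*(-2 + I) + 8*n*(4 - 9*I) + 192*I)/(n*(n - 8*I))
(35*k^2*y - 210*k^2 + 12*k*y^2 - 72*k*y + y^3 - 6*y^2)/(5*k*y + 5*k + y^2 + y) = (7*k*y - 42*k + y^2 - 6*y)/(y + 1)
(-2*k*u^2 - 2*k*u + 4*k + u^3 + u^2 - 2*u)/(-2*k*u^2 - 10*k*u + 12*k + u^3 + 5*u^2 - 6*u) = (u + 2)/(u + 6)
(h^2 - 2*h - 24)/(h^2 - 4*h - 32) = (h - 6)/(h - 8)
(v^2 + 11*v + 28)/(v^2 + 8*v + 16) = (v + 7)/(v + 4)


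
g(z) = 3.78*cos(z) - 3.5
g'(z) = -3.78*sin(z)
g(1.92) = -4.79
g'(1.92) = -3.55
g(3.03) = -7.26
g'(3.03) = -0.42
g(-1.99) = -5.04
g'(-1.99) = 3.45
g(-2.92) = -7.19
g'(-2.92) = 0.83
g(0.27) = 0.14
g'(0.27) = -1.01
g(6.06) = 0.19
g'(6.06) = 0.84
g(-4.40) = -4.66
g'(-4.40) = -3.60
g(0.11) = 0.26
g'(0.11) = -0.41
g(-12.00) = -0.31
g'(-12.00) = -2.03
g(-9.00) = -6.94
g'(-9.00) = 1.56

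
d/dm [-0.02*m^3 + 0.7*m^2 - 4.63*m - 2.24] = -0.06*m^2 + 1.4*m - 4.63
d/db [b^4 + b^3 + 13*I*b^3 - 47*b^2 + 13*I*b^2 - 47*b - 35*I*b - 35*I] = 4*b^3 + b^2*(3 + 39*I) + b*(-94 + 26*I) - 47 - 35*I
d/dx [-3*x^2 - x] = -6*x - 1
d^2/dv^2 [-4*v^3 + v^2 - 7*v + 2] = 2 - 24*v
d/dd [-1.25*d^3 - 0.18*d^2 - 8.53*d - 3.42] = -3.75*d^2 - 0.36*d - 8.53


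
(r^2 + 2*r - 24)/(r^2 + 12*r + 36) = (r - 4)/(r + 6)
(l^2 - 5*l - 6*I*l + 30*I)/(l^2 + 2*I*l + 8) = (l^2 - 5*l - 6*I*l + 30*I)/(l^2 + 2*I*l + 8)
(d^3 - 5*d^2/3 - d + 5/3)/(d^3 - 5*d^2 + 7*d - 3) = (3*d^2 - 2*d - 5)/(3*(d^2 - 4*d + 3))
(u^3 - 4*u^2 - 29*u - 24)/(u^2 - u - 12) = (u^2 - 7*u - 8)/(u - 4)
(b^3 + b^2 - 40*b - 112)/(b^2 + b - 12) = (b^2 - 3*b - 28)/(b - 3)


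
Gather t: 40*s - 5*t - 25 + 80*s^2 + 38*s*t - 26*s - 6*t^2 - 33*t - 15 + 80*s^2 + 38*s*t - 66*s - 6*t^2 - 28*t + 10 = 160*s^2 - 52*s - 12*t^2 + t*(76*s - 66) - 30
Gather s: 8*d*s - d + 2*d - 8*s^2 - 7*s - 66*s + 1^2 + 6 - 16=d - 8*s^2 + s*(8*d - 73) - 9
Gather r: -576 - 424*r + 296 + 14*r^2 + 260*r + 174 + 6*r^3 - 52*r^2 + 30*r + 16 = 6*r^3 - 38*r^2 - 134*r - 90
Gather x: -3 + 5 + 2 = 4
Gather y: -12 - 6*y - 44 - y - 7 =-7*y - 63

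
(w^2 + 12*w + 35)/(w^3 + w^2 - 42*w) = (w + 5)/(w*(w - 6))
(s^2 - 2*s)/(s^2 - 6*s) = (s - 2)/(s - 6)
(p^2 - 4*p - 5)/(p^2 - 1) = (p - 5)/(p - 1)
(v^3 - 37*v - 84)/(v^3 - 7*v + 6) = (v^3 - 37*v - 84)/(v^3 - 7*v + 6)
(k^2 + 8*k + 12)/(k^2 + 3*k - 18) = (k + 2)/(k - 3)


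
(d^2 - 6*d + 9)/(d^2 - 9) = (d - 3)/(d + 3)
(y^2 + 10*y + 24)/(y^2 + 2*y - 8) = (y + 6)/(y - 2)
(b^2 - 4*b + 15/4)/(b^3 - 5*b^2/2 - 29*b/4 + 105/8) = 2*(2*b - 5)/(4*b^2 - 4*b - 35)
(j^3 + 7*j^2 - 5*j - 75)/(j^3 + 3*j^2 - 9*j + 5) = (j^2 + 2*j - 15)/(j^2 - 2*j + 1)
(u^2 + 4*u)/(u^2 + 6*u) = (u + 4)/(u + 6)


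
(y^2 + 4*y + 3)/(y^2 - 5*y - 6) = (y + 3)/(y - 6)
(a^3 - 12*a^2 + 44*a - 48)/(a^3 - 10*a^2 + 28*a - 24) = (a - 4)/(a - 2)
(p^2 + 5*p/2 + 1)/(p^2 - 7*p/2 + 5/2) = (2*p^2 + 5*p + 2)/(2*p^2 - 7*p + 5)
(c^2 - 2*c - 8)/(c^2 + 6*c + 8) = (c - 4)/(c + 4)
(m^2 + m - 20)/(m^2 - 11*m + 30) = (m^2 + m - 20)/(m^2 - 11*m + 30)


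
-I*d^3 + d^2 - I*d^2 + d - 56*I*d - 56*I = (d - 7*I)*(d + 8*I)*(-I*d - I)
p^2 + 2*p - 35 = (p - 5)*(p + 7)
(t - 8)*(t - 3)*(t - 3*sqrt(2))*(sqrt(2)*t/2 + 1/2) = sqrt(2)*t^4/2 - 11*sqrt(2)*t^3/2 - 5*t^3/2 + 21*sqrt(2)*t^2/2 + 55*t^2/2 - 60*t + 33*sqrt(2)*t/2 - 36*sqrt(2)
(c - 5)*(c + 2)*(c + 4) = c^3 + c^2 - 22*c - 40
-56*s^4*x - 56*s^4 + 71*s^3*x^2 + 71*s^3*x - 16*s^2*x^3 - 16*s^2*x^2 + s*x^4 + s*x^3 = (-8*s + x)*(-7*s + x)*(-s + x)*(s*x + s)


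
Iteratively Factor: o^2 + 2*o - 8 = (o + 4)*(o - 2)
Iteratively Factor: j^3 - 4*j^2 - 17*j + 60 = (j - 3)*(j^2 - j - 20) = (j - 5)*(j - 3)*(j + 4)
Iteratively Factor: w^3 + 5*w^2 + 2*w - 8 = (w + 4)*(w^2 + w - 2) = (w + 2)*(w + 4)*(w - 1)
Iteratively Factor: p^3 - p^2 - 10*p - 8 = (p + 1)*(p^2 - 2*p - 8) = (p + 1)*(p + 2)*(p - 4)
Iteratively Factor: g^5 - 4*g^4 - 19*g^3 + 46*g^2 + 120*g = (g + 3)*(g^4 - 7*g^3 + 2*g^2 + 40*g) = (g - 4)*(g + 3)*(g^3 - 3*g^2 - 10*g) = g*(g - 4)*(g + 3)*(g^2 - 3*g - 10) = g*(g - 5)*(g - 4)*(g + 3)*(g + 2)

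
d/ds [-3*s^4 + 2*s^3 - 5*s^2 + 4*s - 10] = -12*s^3 + 6*s^2 - 10*s + 4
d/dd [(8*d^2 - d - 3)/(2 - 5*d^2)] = (-5*d^2 + 2*d - 2)/(25*d^4 - 20*d^2 + 4)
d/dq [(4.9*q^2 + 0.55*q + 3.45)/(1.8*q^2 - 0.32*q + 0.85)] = (-2.558*q^2 - 4.09*q + 1.5715)/(3.24*q^4 - 1.152*q^3 + 3.1624*q^2 - 0.544*q + 0.7225)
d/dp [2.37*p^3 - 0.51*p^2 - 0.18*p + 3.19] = 7.11*p^2 - 1.02*p - 0.18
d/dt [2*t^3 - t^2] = 2*t*(3*t - 1)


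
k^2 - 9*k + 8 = (k - 8)*(k - 1)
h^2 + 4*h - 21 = (h - 3)*(h + 7)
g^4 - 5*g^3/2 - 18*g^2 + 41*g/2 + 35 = (g - 5)*(g - 2)*(g + 1)*(g + 7/2)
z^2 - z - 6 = (z - 3)*(z + 2)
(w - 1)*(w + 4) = w^2 + 3*w - 4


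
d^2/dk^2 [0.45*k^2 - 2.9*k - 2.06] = 0.900000000000000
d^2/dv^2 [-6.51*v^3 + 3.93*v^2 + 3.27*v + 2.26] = 7.86 - 39.06*v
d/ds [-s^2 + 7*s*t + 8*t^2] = -2*s + 7*t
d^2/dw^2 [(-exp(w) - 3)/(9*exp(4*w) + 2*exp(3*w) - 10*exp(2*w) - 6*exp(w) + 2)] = (-729*exp(8*w) - 4086*exp(7*w) - 1078*exp(6*w) + 2706*exp(5*w) + 746*exp(4*w) - 152*exp(3*w) - 552*exp(2*w) - 360*exp(w) - 40)*exp(w)/(729*exp(12*w) + 486*exp(11*w) - 2322*exp(10*w) - 2530*exp(9*w) + 2418*exp(8*w) + 3984*exp(7*w) - 364*exp(6*w) - 2472*exp(5*w) - 516*exp(4*w) + 528*exp(3*w) + 96*exp(2*w) - 72*exp(w) + 8)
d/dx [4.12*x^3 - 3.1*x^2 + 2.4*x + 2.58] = 12.36*x^2 - 6.2*x + 2.4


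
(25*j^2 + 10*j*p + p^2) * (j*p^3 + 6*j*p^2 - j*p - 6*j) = 25*j^3*p^3 + 150*j^3*p^2 - 25*j^3*p - 150*j^3 + 10*j^2*p^4 + 60*j^2*p^3 - 10*j^2*p^2 - 60*j^2*p + j*p^5 + 6*j*p^4 - j*p^3 - 6*j*p^2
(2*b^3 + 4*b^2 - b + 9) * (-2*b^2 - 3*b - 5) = -4*b^5 - 14*b^4 - 20*b^3 - 35*b^2 - 22*b - 45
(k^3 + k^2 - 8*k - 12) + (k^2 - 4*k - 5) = k^3 + 2*k^2 - 12*k - 17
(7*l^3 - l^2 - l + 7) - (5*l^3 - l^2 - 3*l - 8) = 2*l^3 + 2*l + 15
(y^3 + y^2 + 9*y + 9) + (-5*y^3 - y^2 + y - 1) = -4*y^3 + 10*y + 8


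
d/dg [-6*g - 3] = -6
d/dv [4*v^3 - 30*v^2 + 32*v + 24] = 12*v^2 - 60*v + 32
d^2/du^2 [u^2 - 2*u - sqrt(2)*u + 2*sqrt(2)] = 2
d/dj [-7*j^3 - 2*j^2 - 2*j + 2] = -21*j^2 - 4*j - 2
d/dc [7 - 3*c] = -3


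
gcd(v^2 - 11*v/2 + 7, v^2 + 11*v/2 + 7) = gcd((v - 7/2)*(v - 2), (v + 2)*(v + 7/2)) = 1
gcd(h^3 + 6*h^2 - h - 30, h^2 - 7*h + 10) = h - 2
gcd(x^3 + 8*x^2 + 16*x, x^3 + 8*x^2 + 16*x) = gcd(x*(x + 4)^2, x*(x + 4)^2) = x^3 + 8*x^2 + 16*x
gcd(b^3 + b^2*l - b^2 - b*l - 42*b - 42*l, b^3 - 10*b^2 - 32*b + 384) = b + 6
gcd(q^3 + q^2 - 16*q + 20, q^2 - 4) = q - 2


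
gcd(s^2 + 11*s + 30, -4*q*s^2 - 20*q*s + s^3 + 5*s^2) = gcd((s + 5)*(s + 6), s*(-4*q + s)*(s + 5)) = s + 5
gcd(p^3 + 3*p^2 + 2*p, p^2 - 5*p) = p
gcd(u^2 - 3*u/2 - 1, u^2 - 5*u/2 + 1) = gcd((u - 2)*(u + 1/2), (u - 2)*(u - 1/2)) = u - 2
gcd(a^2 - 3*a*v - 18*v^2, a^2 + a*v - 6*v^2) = a + 3*v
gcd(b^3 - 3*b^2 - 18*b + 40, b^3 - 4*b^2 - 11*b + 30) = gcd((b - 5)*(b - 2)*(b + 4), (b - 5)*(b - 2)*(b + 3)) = b^2 - 7*b + 10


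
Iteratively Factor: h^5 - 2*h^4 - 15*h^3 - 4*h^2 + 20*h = (h)*(h^4 - 2*h^3 - 15*h^2 - 4*h + 20) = h*(h - 5)*(h^3 + 3*h^2 - 4) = h*(h - 5)*(h + 2)*(h^2 + h - 2) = h*(h - 5)*(h + 2)^2*(h - 1)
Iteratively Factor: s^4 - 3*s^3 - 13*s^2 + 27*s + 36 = (s + 3)*(s^3 - 6*s^2 + 5*s + 12) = (s + 1)*(s + 3)*(s^2 - 7*s + 12) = (s - 4)*(s + 1)*(s + 3)*(s - 3)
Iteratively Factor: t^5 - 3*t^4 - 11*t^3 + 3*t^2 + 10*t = (t + 2)*(t^4 - 5*t^3 - t^2 + 5*t) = (t - 5)*(t + 2)*(t^3 - t) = (t - 5)*(t + 1)*(t + 2)*(t^2 - t) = (t - 5)*(t - 1)*(t + 1)*(t + 2)*(t)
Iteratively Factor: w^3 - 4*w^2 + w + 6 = (w - 2)*(w^2 - 2*w - 3) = (w - 2)*(w + 1)*(w - 3)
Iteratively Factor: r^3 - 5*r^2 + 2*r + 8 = (r + 1)*(r^2 - 6*r + 8) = (r - 2)*(r + 1)*(r - 4)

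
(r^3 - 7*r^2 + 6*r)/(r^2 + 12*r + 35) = r*(r^2 - 7*r + 6)/(r^2 + 12*r + 35)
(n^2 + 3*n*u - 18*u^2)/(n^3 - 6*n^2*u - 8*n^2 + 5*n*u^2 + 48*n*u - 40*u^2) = (n^2 + 3*n*u - 18*u^2)/(n^3 - 6*n^2*u - 8*n^2 + 5*n*u^2 + 48*n*u - 40*u^2)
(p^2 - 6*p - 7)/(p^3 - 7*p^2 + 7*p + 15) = (p - 7)/(p^2 - 8*p + 15)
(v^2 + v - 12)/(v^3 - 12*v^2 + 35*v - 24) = (v + 4)/(v^2 - 9*v + 8)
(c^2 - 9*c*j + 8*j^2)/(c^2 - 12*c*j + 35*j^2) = (c^2 - 9*c*j + 8*j^2)/(c^2 - 12*c*j + 35*j^2)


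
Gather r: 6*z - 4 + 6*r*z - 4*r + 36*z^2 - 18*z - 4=r*(6*z - 4) + 36*z^2 - 12*z - 8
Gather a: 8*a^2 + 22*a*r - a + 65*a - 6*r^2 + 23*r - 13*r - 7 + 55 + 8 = 8*a^2 + a*(22*r + 64) - 6*r^2 + 10*r + 56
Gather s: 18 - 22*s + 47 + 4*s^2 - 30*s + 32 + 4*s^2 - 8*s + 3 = 8*s^2 - 60*s + 100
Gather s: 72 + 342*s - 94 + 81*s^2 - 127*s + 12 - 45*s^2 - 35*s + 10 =36*s^2 + 180*s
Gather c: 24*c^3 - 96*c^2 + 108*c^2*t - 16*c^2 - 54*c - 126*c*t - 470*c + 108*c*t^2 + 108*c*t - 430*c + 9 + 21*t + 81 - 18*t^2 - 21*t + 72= 24*c^3 + c^2*(108*t - 112) + c*(108*t^2 - 18*t - 954) - 18*t^2 + 162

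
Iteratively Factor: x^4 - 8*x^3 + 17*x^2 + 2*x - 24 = (x - 2)*(x^3 - 6*x^2 + 5*x + 12) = (x - 2)*(x + 1)*(x^2 - 7*x + 12) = (x - 4)*(x - 2)*(x + 1)*(x - 3)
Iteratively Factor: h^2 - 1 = (h + 1)*(h - 1)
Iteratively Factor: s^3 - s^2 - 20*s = (s)*(s^2 - s - 20) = s*(s + 4)*(s - 5)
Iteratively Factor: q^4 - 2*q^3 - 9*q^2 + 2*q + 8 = (q - 1)*(q^3 - q^2 - 10*q - 8) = (q - 4)*(q - 1)*(q^2 + 3*q + 2) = (q - 4)*(q - 1)*(q + 2)*(q + 1)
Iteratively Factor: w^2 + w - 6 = (w + 3)*(w - 2)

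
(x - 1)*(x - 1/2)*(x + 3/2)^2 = x^4 + 3*x^3/2 - 7*x^2/4 - 15*x/8 + 9/8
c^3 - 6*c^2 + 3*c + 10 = (c - 5)*(c - 2)*(c + 1)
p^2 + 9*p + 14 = (p + 2)*(p + 7)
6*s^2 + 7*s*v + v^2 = (s + v)*(6*s + v)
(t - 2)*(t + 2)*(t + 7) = t^3 + 7*t^2 - 4*t - 28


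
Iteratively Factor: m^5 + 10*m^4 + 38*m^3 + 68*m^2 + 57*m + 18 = (m + 2)*(m^4 + 8*m^3 + 22*m^2 + 24*m + 9) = (m + 2)*(m + 3)*(m^3 + 5*m^2 + 7*m + 3) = (m + 1)*(m + 2)*(m + 3)*(m^2 + 4*m + 3) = (m + 1)*(m + 2)*(m + 3)^2*(m + 1)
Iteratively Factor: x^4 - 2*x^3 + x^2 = (x - 1)*(x^3 - x^2) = (x - 1)^2*(x^2) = x*(x - 1)^2*(x)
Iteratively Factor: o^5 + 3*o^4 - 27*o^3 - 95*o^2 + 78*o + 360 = (o - 5)*(o^4 + 8*o^3 + 13*o^2 - 30*o - 72) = (o - 5)*(o - 2)*(o^3 + 10*o^2 + 33*o + 36) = (o - 5)*(o - 2)*(o + 3)*(o^2 + 7*o + 12) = (o - 5)*(o - 2)*(o + 3)*(o + 4)*(o + 3)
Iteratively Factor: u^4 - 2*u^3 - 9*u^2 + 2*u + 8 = (u - 4)*(u^3 + 2*u^2 - u - 2) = (u - 4)*(u - 1)*(u^2 + 3*u + 2) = (u - 4)*(u - 1)*(u + 2)*(u + 1)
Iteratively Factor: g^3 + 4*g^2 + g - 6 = (g + 2)*(g^2 + 2*g - 3) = (g - 1)*(g + 2)*(g + 3)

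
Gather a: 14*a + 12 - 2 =14*a + 10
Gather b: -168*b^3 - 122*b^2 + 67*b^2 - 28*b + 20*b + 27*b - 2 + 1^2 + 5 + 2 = -168*b^3 - 55*b^2 + 19*b + 6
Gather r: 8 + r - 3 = r + 5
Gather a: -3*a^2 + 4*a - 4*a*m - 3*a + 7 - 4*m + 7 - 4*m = -3*a^2 + a*(1 - 4*m) - 8*m + 14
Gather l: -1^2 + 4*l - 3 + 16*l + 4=20*l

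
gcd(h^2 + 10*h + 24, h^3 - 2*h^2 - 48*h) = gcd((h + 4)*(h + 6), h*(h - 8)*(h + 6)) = h + 6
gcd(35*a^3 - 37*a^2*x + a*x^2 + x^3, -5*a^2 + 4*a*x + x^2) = -a + x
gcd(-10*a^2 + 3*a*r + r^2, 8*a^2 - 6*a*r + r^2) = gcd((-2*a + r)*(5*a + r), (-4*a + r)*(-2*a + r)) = -2*a + r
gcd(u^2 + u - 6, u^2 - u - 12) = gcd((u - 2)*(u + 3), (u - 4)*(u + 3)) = u + 3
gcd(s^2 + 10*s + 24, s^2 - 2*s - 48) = s + 6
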